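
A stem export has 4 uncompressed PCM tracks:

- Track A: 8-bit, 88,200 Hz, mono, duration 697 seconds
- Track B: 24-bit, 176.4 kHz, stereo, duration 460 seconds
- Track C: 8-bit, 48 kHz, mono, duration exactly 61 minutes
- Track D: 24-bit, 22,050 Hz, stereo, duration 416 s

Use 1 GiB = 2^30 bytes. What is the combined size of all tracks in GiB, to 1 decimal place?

0.7 GiB

Track A: 88,200 × 697 × 1 × 1 = 61,475,400 bytes.
Track B: 176,400 × 460 × 3 × 2 = 486,864,000 bytes.
Track C: exactly 61 minutes = 3,660 s; 48,000 × 3,660 × 1 × 1 = 175,680,000 bytes.
Track D: 22,050 × 416 × 3 × 2 = 55,036,800 bytes.
Total = 779,056,200 bytes = 0.7 GiB.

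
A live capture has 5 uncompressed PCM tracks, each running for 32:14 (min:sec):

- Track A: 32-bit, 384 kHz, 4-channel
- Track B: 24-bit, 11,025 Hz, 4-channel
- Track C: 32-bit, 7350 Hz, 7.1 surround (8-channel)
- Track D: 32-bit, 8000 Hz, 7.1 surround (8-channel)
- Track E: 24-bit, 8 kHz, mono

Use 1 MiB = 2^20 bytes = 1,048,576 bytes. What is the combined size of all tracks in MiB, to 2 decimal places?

12526.28 MiB

32:14 (min:sec) = 1,934 s.
Track A: 384,000 × 1,934 × 4 × 4 = 11,882,496,000 bytes.
Track B: 11,025 × 1,934 × 3 × 4 = 255,868,200 bytes.
Track C: 7,350 × 1,934 × 4 × 8 = 454,876,800 bytes.
Track D: 8,000 × 1,934 × 4 × 8 = 495,104,000 bytes.
Track E: 8,000 × 1,934 × 3 × 1 = 46,416,000 bytes.
Total = 13,134,761,000 bytes = 12526.28 MiB.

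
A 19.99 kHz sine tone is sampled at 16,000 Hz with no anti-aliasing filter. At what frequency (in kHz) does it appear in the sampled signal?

3.99 kHz

Nyquist = 16,000/2 = 8,000 Hz; 19,990 Hz exceeds it.
Alias = |19,990 − 1×16,000| = |19,990 − 16,000| = 3,990 Hz = 3.99 kHz.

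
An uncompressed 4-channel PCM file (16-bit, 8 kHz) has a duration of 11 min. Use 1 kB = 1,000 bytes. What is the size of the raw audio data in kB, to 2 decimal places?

42240.00 kB

Duration = 11 min = 660 s.
Bytes = 8,000 samples/s × 660 s × 2 bytes/sample × 4 ch = 42,240,000 bytes.
42,240,000 / 1,000 = 42240.00 kB.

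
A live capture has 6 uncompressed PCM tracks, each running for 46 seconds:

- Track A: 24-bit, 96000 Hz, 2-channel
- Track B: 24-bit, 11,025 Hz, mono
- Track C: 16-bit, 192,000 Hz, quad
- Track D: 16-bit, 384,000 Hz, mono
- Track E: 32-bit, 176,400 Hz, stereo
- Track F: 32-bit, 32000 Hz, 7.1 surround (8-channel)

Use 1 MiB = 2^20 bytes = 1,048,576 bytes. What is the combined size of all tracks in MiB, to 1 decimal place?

Track A: 96,000 × 46 × 3 × 2 = 26,496,000 bytes.
Track B: 11,025 × 46 × 3 × 1 = 1,521,450 bytes.
Track C: 192,000 × 46 × 2 × 4 = 70,656,000 bytes.
Track D: 384,000 × 46 × 2 × 1 = 35,328,000 bytes.
Track E: 176,400 × 46 × 4 × 2 = 64,915,200 bytes.
Track F: 32,000 × 46 × 4 × 8 = 47,104,000 bytes.
Total = 246,020,650 bytes = 234.6 MiB.

234.6 MiB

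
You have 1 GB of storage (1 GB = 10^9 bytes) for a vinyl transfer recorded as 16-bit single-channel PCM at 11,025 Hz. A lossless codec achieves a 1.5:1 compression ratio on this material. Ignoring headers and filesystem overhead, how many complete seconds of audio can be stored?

68,027 seconds

Uncompressed byte rate = 11,025 × 2 × 1 = 22,050 bytes/s.
After 1.5:1 compression, effective rate ≈ 14700 bytes/s.
Capacity = 1 × 1,000,000,000 = 1,000,000,000 bytes.
1,000,000,000 / effective rate ≈ 68027.21 s → 68,027 seconds.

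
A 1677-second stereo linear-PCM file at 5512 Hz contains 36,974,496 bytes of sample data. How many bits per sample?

Bytes per sample = 36,974,496 / (5,512 × 1,677 × 2) = 36,974,496 / 18,487,248 = 2.
Bit depth = 2 × 8 = 16 bits.

16 bits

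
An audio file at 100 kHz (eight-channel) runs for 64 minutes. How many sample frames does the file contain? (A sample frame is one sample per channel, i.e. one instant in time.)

384,000,000 sample frames

64 minutes = 3,840 s.
100,000 samples/s × 3,840 s = 384,000,000 frames.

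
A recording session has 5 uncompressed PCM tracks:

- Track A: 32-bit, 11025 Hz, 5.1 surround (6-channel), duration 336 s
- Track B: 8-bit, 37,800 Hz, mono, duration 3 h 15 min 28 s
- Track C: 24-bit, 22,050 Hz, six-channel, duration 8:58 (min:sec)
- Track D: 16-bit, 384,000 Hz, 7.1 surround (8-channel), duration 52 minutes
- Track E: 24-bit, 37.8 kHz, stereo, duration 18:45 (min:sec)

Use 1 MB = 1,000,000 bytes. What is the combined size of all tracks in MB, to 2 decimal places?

Track A: 11,025 × 336 × 4 × 6 = 88,905,600 bytes.
Track B: 3 h 15 min 28 s = 11,728 s; 37,800 × 11,728 × 1 × 1 = 443,318,400 bytes.
Track C: 8:58 (min:sec) = 538 s; 22,050 × 538 × 3 × 6 = 213,532,200 bytes.
Track D: 52 minutes = 3,120 s; 384,000 × 3,120 × 2 × 8 = 19,169,280,000 bytes.
Track E: 18:45 (min:sec) = 1,125 s; 37,800 × 1,125 × 3 × 2 = 255,150,000 bytes.
Total = 20,170,186,200 bytes = 20170.19 MB.

20170.19 MB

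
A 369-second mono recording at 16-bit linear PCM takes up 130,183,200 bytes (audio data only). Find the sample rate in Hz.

Bytes = sample_rate × seconds × bytes_per_sample × channels.
sample_rate = 130,183,200 / (369 × 2 × 1) = 130,183,200 / 738 = 176,400 Hz.

176,400 Hz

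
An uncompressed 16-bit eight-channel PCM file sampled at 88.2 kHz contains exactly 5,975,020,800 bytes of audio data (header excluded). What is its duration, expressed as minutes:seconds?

70:34

Byte rate = 88,200 × 2 × 8 = 1,411,200 bytes/s.
Duration = 5,975,020,800 / 1,411,200 = 4,234 s.
4,234 s = 70:34.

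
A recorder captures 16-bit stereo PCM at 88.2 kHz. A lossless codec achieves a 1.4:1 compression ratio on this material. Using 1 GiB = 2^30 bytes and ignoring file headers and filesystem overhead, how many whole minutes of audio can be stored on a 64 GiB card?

Uncompressed byte rate = 88,200 × 2 × 2 = 352,800 bytes/s.
After 1.4:1 compression, effective rate ≈ 252000 bytes/s.
Capacity = 64 × 1,073,741,824 = 68,719,476,736 bytes.
68,719,476,736 / effective rate ≈ 272696.34 s → 4,544 minutes.

4,544 minutes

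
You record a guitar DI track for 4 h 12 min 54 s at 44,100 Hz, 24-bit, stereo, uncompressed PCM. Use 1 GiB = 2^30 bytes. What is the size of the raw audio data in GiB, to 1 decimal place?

3.7 GiB

Duration = 4 h 12 min 54 s = 15,174 s.
Bytes = 44,100 samples/s × 15,174 s × 3 bytes/sample × 2 ch = 4,015,040,400 bytes.
4,015,040,400 / 1,073,741,824 = 3.7 GiB.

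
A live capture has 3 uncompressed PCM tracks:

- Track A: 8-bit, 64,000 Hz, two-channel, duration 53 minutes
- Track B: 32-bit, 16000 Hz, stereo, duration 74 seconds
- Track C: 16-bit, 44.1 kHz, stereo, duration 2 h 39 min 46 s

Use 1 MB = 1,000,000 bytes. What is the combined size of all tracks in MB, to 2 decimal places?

Track A: 53 minutes = 3,180 s; 64,000 × 3,180 × 1 × 2 = 407,040,000 bytes.
Track B: 16,000 × 74 × 4 × 2 = 9,472,000 bytes.
Track C: 2 h 39 min 46 s = 9,586 s; 44,100 × 9,586 × 2 × 2 = 1,690,970,400 bytes.
Total = 2,107,482,400 bytes = 2107.48 MB.

2107.48 MB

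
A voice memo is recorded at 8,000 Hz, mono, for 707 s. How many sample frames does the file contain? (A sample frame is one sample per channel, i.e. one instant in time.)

8,000 samples/s × 707 s = 5,656,000 frames.

5,656,000 sample frames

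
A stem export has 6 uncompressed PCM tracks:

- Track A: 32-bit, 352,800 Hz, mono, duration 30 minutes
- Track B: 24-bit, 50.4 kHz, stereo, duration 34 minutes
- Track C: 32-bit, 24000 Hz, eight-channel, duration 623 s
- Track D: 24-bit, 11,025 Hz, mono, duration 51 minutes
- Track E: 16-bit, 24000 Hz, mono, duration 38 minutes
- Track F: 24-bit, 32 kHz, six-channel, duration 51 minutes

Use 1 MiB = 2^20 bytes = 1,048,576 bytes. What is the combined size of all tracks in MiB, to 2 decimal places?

5348.90 MiB

Track A: 30 minutes = 1,800 s; 352,800 × 1,800 × 4 × 1 = 2,540,160,000 bytes.
Track B: 34 minutes = 2,040 s; 50,400 × 2,040 × 3 × 2 = 616,896,000 bytes.
Track C: 24,000 × 623 × 4 × 8 = 478,464,000 bytes.
Track D: 51 minutes = 3,060 s; 11,025 × 3,060 × 3 × 1 = 101,209,500 bytes.
Track E: 38 minutes = 2,280 s; 24,000 × 2,280 × 2 × 1 = 109,440,000 bytes.
Track F: 51 minutes = 3,060 s; 32,000 × 3,060 × 3 × 6 = 1,762,560,000 bytes.
Total = 5,608,729,500 bytes = 5348.90 MiB.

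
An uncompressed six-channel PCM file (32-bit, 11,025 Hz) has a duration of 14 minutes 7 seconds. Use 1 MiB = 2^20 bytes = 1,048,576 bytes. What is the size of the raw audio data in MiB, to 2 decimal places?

213.73 MiB

Duration = 14 minutes 7 seconds = 847 s.
Bytes = 11,025 samples/s × 847 s × 4 bytes/sample × 6 ch = 224,116,200 bytes.
224,116,200 / 1,048,576 = 213.73 MiB.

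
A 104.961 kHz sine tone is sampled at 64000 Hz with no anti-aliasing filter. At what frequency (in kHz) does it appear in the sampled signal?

23.039 kHz

Nyquist = 64,000/2 = 32,000 Hz; 104,961 Hz exceeds it.
Alias = |104,961 − 2×64,000| = |104,961 − 128,000| = 23,039 Hz = 23.039 kHz.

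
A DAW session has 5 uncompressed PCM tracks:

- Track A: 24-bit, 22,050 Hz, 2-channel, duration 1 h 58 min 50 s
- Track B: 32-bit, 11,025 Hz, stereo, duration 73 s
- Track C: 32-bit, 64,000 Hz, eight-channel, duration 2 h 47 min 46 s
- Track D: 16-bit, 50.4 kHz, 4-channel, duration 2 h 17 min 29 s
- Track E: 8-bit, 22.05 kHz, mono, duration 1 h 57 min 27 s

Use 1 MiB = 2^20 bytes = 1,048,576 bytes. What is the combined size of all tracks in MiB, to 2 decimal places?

23886.00 MiB

Track A: 1 h 58 min 50 s = 7,130 s; 22,050 × 7,130 × 3 × 2 = 943,299,000 bytes.
Track B: 11,025 × 73 × 4 × 2 = 6,438,600 bytes.
Track C: 2 h 47 min 46 s = 10,066 s; 64,000 × 10,066 × 4 × 8 = 20,615,168,000 bytes.
Track D: 2 h 17 min 29 s = 8,249 s; 50,400 × 8,249 × 2 × 4 = 3,325,996,800 bytes.
Track E: 1 h 57 min 27 s = 7,047 s; 22,050 × 7,047 × 1 × 1 = 155,386,350 bytes.
Total = 25,046,288,750 bytes = 23886.00 MiB.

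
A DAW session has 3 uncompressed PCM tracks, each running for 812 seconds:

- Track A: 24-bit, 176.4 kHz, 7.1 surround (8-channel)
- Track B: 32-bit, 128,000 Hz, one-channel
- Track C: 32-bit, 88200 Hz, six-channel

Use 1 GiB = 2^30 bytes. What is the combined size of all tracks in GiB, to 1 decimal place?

5.2 GiB

Track A: 176,400 × 812 × 3 × 8 = 3,437,683,200 bytes.
Track B: 128,000 × 812 × 4 × 1 = 415,744,000 bytes.
Track C: 88,200 × 812 × 4 × 6 = 1,718,841,600 bytes.
Total = 5,572,268,800 bytes = 5.2 GiB.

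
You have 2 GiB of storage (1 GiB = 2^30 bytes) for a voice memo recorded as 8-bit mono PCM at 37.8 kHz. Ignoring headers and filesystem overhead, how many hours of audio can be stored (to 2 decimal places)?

Uncompressed byte rate = 37,800 × 1 × 1 = 37,800 bytes/s.
Capacity = 2 × 1,073,741,824 = 2,147,483,648 bytes.
2,147,483,648 / 37,800 ≈ 56811.74 s → 15.78 hours.

15.78 hours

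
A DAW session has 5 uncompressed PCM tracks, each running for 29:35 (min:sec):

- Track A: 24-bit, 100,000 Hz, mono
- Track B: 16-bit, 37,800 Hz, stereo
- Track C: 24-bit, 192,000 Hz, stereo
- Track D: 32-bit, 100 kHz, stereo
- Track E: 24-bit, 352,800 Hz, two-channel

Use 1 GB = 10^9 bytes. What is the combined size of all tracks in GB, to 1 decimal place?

8.0 GB

29:35 (min:sec) = 1,775 s.
Track A: 100,000 × 1,775 × 3 × 1 = 532,500,000 bytes.
Track B: 37,800 × 1,775 × 2 × 2 = 268,380,000 bytes.
Track C: 192,000 × 1,775 × 3 × 2 = 2,044,800,000 bytes.
Track D: 100,000 × 1,775 × 4 × 2 = 1,420,000,000 bytes.
Track E: 352,800 × 1,775 × 3 × 2 = 3,757,320,000 bytes.
Total = 8,023,000,000 bytes = 8.0 GB.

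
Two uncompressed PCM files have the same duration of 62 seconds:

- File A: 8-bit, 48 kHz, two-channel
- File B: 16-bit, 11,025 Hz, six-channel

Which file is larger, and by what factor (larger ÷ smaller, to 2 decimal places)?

File B, by a factor of 1.38

File A: 48,000 × 1 × 2 = 96,000 bytes/s.
File B: 11,025 × 2 × 6 = 132,300 bytes/s.
File B is larger; ratio = 8,202,600 / 5,952,000 = 1.38.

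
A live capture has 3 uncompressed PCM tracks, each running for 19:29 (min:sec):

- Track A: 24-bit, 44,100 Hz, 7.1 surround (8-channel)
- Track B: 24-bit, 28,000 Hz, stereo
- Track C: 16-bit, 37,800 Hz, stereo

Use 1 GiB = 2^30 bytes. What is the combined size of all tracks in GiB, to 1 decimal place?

1.5 GiB

19:29 (min:sec) = 1,169 s.
Track A: 44,100 × 1,169 × 3 × 8 = 1,237,269,600 bytes.
Track B: 28,000 × 1,169 × 3 × 2 = 196,392,000 bytes.
Track C: 37,800 × 1,169 × 2 × 2 = 176,752,800 bytes.
Total = 1,610,414,400 bytes = 1.5 GiB.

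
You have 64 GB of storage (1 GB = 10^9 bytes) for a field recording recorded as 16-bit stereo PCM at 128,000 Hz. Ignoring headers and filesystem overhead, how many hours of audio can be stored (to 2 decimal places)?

34.72 hours

Uncompressed byte rate = 128,000 × 2 × 2 = 512,000 bytes/s.
Capacity = 64 × 1,000,000,000 = 64,000,000,000 bytes.
64,000,000,000 / 512,000 ≈ 125000 s → 34.72 hours.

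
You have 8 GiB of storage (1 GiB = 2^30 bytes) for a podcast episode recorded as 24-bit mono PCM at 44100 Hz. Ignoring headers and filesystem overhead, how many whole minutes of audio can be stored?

Uncompressed byte rate = 44,100 × 3 × 1 = 132,300 bytes/s.
Capacity = 8 × 1,073,741,824 = 8,589,934,592 bytes.
8,589,934,592 / 132,300 ≈ 64927.7 s → 1,082 minutes.

1,082 minutes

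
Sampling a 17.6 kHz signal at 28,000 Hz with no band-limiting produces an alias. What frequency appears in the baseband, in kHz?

10.4 kHz

Nyquist = 28,000/2 = 14,000 Hz; 17,600 Hz exceeds it.
Alias = |17,600 − 1×28,000| = |17,600 − 28,000| = 10,400 Hz = 10.4 kHz.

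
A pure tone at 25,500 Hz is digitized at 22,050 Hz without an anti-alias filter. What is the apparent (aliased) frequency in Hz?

Nyquist = 22,050/2 = 11,025 Hz; 25,500 Hz exceeds it.
Alias = |25,500 − 1×22,050| = |25,500 − 22,050| = 3,450 Hz.

3,450 Hz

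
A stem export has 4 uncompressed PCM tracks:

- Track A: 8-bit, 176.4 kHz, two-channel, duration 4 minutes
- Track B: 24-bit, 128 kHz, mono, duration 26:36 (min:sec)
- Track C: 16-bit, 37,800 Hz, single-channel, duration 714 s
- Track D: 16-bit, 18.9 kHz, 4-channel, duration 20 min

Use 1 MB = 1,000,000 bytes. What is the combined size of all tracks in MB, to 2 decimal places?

932.95 MB

Track A: 4 minutes = 240 s; 176,400 × 240 × 1 × 2 = 84,672,000 bytes.
Track B: 26:36 (min:sec) = 1,596 s; 128,000 × 1,596 × 3 × 1 = 612,864,000 bytes.
Track C: 37,800 × 714 × 2 × 1 = 53,978,400 bytes.
Track D: 20 min = 1,200 s; 18,900 × 1,200 × 2 × 4 = 181,440,000 bytes.
Total = 932,954,400 bytes = 932.95 MB.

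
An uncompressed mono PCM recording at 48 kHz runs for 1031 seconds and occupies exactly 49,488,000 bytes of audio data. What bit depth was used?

Bytes per sample = 49,488,000 / (48,000 × 1,031 × 1) = 49,488,000 / 49,488,000 = 1.
Bit depth = 1 × 8 = 8 bits.

8 bits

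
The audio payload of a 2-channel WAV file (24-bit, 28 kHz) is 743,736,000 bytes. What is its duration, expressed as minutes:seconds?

73:47

Byte rate = 28,000 × 3 × 2 = 168,000 bytes/s.
Duration = 743,736,000 / 168,000 = 4,427 s.
4,427 s = 73:47.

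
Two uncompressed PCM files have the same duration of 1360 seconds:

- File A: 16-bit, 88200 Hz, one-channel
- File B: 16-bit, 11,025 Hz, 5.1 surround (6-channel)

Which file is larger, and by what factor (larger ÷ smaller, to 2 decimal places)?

File A, by a factor of 1.33

File A: 88,200 × 2 × 1 = 176,400 bytes/s.
File B: 11,025 × 2 × 6 = 132,300 bytes/s.
File A is larger; ratio = 239,904,000 / 179,928,000 = 1.33.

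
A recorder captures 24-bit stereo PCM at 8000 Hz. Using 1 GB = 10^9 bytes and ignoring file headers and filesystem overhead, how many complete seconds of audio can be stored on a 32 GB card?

Uncompressed byte rate = 8,000 × 3 × 2 = 48,000 bytes/s.
Capacity = 32 × 1,000,000,000 = 32,000,000,000 bytes.
32,000,000,000 / 48,000 ≈ 666666.67 s → 666,666 seconds.

666,666 seconds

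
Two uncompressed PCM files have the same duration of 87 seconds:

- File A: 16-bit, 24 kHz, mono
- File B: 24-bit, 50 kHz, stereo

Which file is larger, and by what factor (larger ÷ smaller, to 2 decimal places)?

File B, by a factor of 6.25

File A: 24,000 × 2 × 1 = 48,000 bytes/s.
File B: 50,000 × 3 × 2 = 300,000 bytes/s.
File B is larger; ratio = 26,100,000 / 4,176,000 = 6.25.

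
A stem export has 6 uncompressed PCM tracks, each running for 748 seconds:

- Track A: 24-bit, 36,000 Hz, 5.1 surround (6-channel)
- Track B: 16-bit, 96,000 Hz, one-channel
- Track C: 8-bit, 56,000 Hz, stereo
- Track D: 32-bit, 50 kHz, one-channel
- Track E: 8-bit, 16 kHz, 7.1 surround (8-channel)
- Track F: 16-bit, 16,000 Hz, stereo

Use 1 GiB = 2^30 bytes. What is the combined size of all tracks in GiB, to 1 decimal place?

Track A: 36,000 × 748 × 3 × 6 = 484,704,000 bytes.
Track B: 96,000 × 748 × 2 × 1 = 143,616,000 bytes.
Track C: 56,000 × 748 × 1 × 2 = 83,776,000 bytes.
Track D: 50,000 × 748 × 4 × 1 = 149,600,000 bytes.
Track E: 16,000 × 748 × 1 × 8 = 95,744,000 bytes.
Track F: 16,000 × 748 × 2 × 2 = 47,872,000 bytes.
Total = 1,005,312,000 bytes = 0.9 GiB.

0.9 GiB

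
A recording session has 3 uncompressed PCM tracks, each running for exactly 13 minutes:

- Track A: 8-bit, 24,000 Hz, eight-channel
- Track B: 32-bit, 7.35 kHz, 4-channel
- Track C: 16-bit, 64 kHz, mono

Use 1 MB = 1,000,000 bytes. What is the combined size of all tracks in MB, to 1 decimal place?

341.3 MB

exactly 13 minutes = 780 s.
Track A: 24,000 × 780 × 1 × 8 = 149,760,000 bytes.
Track B: 7,350 × 780 × 4 × 4 = 91,728,000 bytes.
Track C: 64,000 × 780 × 2 × 1 = 99,840,000 bytes.
Total = 341,328,000 bytes = 341.3 MB.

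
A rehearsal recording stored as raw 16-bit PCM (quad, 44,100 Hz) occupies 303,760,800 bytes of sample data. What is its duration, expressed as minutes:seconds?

14:21

Byte rate = 44,100 × 2 × 4 = 352,800 bytes/s.
Duration = 303,760,800 / 352,800 = 861 s.
861 s = 14:21.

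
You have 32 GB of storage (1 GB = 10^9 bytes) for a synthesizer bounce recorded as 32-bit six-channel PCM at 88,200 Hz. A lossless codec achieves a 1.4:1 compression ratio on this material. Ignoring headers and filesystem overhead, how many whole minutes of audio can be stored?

352 minutes

Uncompressed byte rate = 88,200 × 4 × 6 = 2,116,800 bytes/s.
After 1.4:1 compression, effective rate ≈ 1512000 bytes/s.
Capacity = 32 × 1,000,000,000 = 32,000,000,000 bytes.
32,000,000,000 / effective rate ≈ 21164.02 s → 352 minutes.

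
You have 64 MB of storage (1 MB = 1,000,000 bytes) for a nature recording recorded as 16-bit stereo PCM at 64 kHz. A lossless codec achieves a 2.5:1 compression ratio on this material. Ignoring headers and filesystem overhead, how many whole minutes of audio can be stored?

Uncompressed byte rate = 64,000 × 2 × 2 = 256,000 bytes/s.
After 2.5:1 compression, effective rate ≈ 102400 bytes/s.
Capacity = 64 × 1,000,000 = 64,000,000 bytes.
64,000,000 / effective rate ≈ 625 s → 10 minutes.

10 minutes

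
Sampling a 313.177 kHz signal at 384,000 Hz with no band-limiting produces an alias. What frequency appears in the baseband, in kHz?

Nyquist = 384,000/2 = 192,000 Hz; 313,177 Hz exceeds it.
Alias = |313,177 − 1×384,000| = |313,177 − 384,000| = 70,823 Hz = 70.823 kHz.

70.823 kHz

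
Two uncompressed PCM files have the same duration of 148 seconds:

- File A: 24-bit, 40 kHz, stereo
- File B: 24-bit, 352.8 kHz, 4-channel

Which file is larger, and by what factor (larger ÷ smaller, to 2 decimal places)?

File B, by a factor of 17.64

File A: 40,000 × 3 × 2 = 240,000 bytes/s.
File B: 352,800 × 3 × 4 = 4,233,600 bytes/s.
File B is larger; ratio = 626,572,800 / 35,520,000 = 17.64.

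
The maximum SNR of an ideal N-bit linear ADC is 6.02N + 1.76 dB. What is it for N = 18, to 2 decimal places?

110.12 dB

6.02 × 18 + 1.76 = 110.12 dB.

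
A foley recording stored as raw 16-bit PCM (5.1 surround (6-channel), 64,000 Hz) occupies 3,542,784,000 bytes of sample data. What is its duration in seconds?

Byte rate = 64,000 × 2 × 6 = 768,000 bytes/s.
Duration = 3,542,784,000 / 768,000 = 4,613 s.

4,613 seconds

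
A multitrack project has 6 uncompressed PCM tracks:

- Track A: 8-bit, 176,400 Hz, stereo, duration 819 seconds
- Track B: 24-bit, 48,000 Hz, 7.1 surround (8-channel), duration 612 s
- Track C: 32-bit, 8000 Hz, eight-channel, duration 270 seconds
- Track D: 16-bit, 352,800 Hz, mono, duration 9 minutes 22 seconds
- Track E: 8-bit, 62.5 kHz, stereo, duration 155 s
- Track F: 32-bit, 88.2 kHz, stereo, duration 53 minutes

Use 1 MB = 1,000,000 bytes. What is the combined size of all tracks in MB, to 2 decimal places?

Track A: 176,400 × 819 × 1 × 2 = 288,943,200 bytes.
Track B: 48,000 × 612 × 3 × 8 = 705,024,000 bytes.
Track C: 8,000 × 270 × 4 × 8 = 69,120,000 bytes.
Track D: 9 minutes 22 seconds = 562 s; 352,800 × 562 × 2 × 1 = 396,547,200 bytes.
Track E: 62,500 × 155 × 1 × 2 = 19,375,000 bytes.
Track F: 53 minutes = 3,180 s; 88,200 × 3,180 × 4 × 2 = 2,243,808,000 bytes.
Total = 3,722,817,400 bytes = 3722.82 MB.

3722.82 MB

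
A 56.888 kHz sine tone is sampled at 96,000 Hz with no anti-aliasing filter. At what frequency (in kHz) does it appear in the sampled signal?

Nyquist = 96,000/2 = 48,000 Hz; 56,888 Hz exceeds it.
Alias = |56,888 − 1×96,000| = |56,888 − 96,000| = 39,112 Hz = 39.112 kHz.

39.112 kHz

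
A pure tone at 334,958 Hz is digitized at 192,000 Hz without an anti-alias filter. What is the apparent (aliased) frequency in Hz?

Nyquist = 192,000/2 = 96,000 Hz; 334,958 Hz exceeds it.
Alias = |334,958 − 2×192,000| = |334,958 − 384,000| = 49,042 Hz.

49,042 Hz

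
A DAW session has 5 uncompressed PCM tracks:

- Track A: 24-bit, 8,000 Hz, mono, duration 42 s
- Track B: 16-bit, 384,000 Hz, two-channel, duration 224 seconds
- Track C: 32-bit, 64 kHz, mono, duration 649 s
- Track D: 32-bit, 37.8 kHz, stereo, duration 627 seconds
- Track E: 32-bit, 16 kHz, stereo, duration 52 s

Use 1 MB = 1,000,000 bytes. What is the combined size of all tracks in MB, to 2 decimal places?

707.48 MB

Track A: 8,000 × 42 × 3 × 1 = 1,008,000 bytes.
Track B: 384,000 × 224 × 2 × 2 = 344,064,000 bytes.
Track C: 64,000 × 649 × 4 × 1 = 166,144,000 bytes.
Track D: 37,800 × 627 × 4 × 2 = 189,604,800 bytes.
Track E: 16,000 × 52 × 4 × 2 = 6,656,000 bytes.
Total = 707,476,800 bytes = 707.48 MB.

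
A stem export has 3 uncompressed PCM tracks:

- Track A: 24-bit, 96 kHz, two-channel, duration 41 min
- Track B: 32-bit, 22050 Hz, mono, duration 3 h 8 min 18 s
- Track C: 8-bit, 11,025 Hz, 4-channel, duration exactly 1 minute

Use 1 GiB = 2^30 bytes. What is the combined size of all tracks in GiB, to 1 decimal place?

Track A: 41 min = 2,460 s; 96,000 × 2,460 × 3 × 2 = 1,416,960,000 bytes.
Track B: 3 h 8 min 18 s = 11,298 s; 22,050 × 11,298 × 4 × 1 = 996,483,600 bytes.
Track C: exactly 1 minute = 60 s; 11,025 × 60 × 1 × 4 = 2,646,000 bytes.
Total = 2,416,089,600 bytes = 2.3 GiB.

2.3 GiB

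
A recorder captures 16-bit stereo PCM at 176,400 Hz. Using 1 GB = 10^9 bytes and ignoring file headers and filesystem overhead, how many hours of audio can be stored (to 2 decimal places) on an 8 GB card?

Uncompressed byte rate = 176,400 × 2 × 2 = 705,600 bytes/s.
Capacity = 8 × 1,000,000,000 = 8,000,000,000 bytes.
8,000,000,000 / 705,600 ≈ 11337.87 s → 3.15 hours.

3.15 hours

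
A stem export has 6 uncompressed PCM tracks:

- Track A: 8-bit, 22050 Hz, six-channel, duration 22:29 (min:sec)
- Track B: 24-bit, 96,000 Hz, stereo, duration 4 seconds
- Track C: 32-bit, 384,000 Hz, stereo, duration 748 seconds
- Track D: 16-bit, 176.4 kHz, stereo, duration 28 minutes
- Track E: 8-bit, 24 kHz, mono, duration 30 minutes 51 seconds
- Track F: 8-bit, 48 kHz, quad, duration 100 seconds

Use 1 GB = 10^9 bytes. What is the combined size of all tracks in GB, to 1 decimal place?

3.7 GB

Track A: 22:29 (min:sec) = 1,349 s; 22,050 × 1,349 × 1 × 6 = 178,472,700 bytes.
Track B: 96,000 × 4 × 3 × 2 = 2,304,000 bytes.
Track C: 384,000 × 748 × 4 × 2 = 2,297,856,000 bytes.
Track D: 28 minutes = 1,680 s; 176,400 × 1,680 × 2 × 2 = 1,185,408,000 bytes.
Track E: 30 minutes 51 seconds = 1,851 s; 24,000 × 1,851 × 1 × 1 = 44,424,000 bytes.
Track F: 48,000 × 100 × 1 × 4 = 19,200,000 bytes.
Total = 3,727,664,700 bytes = 3.7 GB.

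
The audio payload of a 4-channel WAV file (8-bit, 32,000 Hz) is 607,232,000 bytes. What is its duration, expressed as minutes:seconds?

79:04

Byte rate = 32,000 × 1 × 4 = 128,000 bytes/s.
Duration = 607,232,000 / 128,000 = 4,744 s.
4,744 s = 79:04.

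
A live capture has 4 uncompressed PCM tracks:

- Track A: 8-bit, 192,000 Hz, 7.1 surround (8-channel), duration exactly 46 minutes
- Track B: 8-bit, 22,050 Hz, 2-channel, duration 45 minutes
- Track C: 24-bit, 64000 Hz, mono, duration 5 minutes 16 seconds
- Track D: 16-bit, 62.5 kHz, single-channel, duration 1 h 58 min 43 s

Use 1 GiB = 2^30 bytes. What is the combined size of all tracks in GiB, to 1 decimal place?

4.9 GiB

Track A: exactly 46 minutes = 2,760 s; 192,000 × 2,760 × 1 × 8 = 4,239,360,000 bytes.
Track B: 45 minutes = 2,700 s; 22,050 × 2,700 × 1 × 2 = 119,070,000 bytes.
Track C: 5 minutes 16 seconds = 316 s; 64,000 × 316 × 3 × 1 = 60,672,000 bytes.
Track D: 1 h 58 min 43 s = 7,123 s; 62,500 × 7,123 × 2 × 1 = 890,375,000 bytes.
Total = 5,309,477,000 bytes = 4.9 GiB.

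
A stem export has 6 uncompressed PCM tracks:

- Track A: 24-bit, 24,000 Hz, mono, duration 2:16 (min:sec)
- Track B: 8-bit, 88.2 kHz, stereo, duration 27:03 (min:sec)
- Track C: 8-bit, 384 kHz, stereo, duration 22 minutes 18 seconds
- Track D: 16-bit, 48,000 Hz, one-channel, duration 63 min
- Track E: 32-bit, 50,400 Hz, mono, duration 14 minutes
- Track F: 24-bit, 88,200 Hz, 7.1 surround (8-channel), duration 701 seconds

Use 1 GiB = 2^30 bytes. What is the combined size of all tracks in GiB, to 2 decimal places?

3.11 GiB

Track A: 2:16 (min:sec) = 136 s; 24,000 × 136 × 3 × 1 = 9,792,000 bytes.
Track B: 27:03 (min:sec) = 1,623 s; 88,200 × 1,623 × 1 × 2 = 286,297,200 bytes.
Track C: 22 minutes 18 seconds = 1,338 s; 384,000 × 1,338 × 1 × 2 = 1,027,584,000 bytes.
Track D: 63 min = 3,780 s; 48,000 × 3,780 × 2 × 1 = 362,880,000 bytes.
Track E: 14 minutes = 840 s; 50,400 × 840 × 4 × 1 = 169,344,000 bytes.
Track F: 88,200 × 701 × 3 × 8 = 1,483,876,800 bytes.
Total = 3,339,774,000 bytes = 3.11 GiB.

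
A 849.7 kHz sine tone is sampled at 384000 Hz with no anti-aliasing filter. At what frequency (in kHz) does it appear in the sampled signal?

81.7 kHz

Nyquist = 384,000/2 = 192,000 Hz; 849,700 Hz exceeds it.
Alias = |849,700 − 2×384,000| = |849,700 − 768,000| = 81,700 Hz = 81.7 kHz.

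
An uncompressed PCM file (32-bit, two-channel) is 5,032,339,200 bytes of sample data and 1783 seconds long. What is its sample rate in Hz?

352,800 Hz

Bytes = sample_rate × seconds × bytes_per_sample × channels.
sample_rate = 5,032,339,200 / (1,783 × 4 × 2) = 5,032,339,200 / 14,264 = 352,800 Hz.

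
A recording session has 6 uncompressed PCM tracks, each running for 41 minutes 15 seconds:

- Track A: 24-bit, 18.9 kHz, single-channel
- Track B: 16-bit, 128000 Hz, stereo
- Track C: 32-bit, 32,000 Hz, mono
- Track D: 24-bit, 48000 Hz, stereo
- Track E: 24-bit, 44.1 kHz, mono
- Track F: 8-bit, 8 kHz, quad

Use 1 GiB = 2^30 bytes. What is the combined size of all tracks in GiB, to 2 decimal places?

41 minutes 15 seconds = 2,475 s.
Track A: 18,900 × 2,475 × 3 × 1 = 140,332,500 bytes.
Track B: 128,000 × 2,475 × 2 × 2 = 1,267,200,000 bytes.
Track C: 32,000 × 2,475 × 4 × 1 = 316,800,000 bytes.
Track D: 48,000 × 2,475 × 3 × 2 = 712,800,000 bytes.
Track E: 44,100 × 2,475 × 3 × 1 = 327,442,500 bytes.
Track F: 8,000 × 2,475 × 1 × 4 = 79,200,000 bytes.
Total = 2,843,775,000 bytes = 2.65 GiB.

2.65 GiB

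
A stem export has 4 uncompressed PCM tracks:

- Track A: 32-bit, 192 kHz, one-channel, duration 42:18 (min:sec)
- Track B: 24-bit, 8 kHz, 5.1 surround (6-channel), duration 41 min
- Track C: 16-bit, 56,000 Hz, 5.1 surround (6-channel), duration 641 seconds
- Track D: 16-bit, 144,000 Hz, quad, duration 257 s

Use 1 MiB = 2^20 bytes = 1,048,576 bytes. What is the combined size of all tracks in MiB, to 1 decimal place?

Track A: 42:18 (min:sec) = 2,538 s; 192,000 × 2,538 × 4 × 1 = 1,949,184,000 bytes.
Track B: 41 min = 2,460 s; 8,000 × 2,460 × 3 × 6 = 354,240,000 bytes.
Track C: 56,000 × 641 × 2 × 6 = 430,752,000 bytes.
Track D: 144,000 × 257 × 2 × 4 = 296,064,000 bytes.
Total = 3,030,240,000 bytes = 2889.9 MiB.

2889.9 MiB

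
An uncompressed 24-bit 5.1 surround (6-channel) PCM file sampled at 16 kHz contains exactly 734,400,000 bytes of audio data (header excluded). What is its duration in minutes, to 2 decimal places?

42.50 minutes

Byte rate = 16,000 × 3 × 6 = 288,000 bytes/s.
Duration = 734,400,000 / 288,000 = 2,550 s.
2,550 s / 60 = 42.50 minutes.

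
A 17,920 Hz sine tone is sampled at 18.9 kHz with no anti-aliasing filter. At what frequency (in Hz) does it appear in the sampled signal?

980 Hz

Nyquist = 18,900/2 = 9,450 Hz; 17,920 Hz exceeds it.
Alias = |17,920 − 1×18,900| = |17,920 − 18,900| = 980 Hz.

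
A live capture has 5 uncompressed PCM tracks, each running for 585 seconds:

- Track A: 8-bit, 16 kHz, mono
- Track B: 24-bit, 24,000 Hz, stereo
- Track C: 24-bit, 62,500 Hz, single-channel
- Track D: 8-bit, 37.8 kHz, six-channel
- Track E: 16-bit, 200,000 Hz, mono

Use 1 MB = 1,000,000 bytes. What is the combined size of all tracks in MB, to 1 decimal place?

Track A: 16,000 × 585 × 1 × 1 = 9,360,000 bytes.
Track B: 24,000 × 585 × 3 × 2 = 84,240,000 bytes.
Track C: 62,500 × 585 × 3 × 1 = 109,687,500 bytes.
Track D: 37,800 × 585 × 1 × 6 = 132,678,000 bytes.
Track E: 200,000 × 585 × 2 × 1 = 234,000,000 bytes.
Total = 569,965,500 bytes = 570.0 MB.

570.0 MB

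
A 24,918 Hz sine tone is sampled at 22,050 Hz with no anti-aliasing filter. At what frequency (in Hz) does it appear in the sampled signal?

2,868 Hz

Nyquist = 22,050/2 = 11,025 Hz; 24,918 Hz exceeds it.
Alias = |24,918 − 1×22,050| = |24,918 − 22,050| = 2,868 Hz.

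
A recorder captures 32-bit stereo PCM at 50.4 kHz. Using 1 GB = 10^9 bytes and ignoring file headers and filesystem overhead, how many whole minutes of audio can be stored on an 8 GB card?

330 minutes

Uncompressed byte rate = 50,400 × 4 × 2 = 403,200 bytes/s.
Capacity = 8 × 1,000,000,000 = 8,000,000,000 bytes.
8,000,000,000 / 403,200 ≈ 19841.27 s → 330 minutes.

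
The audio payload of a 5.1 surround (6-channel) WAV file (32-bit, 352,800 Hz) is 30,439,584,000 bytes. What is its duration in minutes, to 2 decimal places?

Byte rate = 352,800 × 4 × 6 = 8,467,200 bytes/s.
Duration = 30,439,584,000 / 8,467,200 = 3,595 s.
3,595 s / 60 = 59.92 minutes.

59.92 minutes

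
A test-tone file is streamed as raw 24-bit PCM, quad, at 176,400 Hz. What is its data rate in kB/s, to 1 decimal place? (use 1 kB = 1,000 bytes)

Bit rate = 176,400 × 24 × 4 = 16,934,400 bits/s.
16,934,400 / 8 = 2,116,800 B/s = 2116.8 kB/s.

2116.8 kB/s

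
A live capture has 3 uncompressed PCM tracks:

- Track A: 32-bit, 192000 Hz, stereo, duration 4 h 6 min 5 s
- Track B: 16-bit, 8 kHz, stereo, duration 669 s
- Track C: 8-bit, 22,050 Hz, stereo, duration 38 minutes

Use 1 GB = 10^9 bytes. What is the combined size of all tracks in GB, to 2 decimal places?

Track A: 4 h 6 min 5 s = 14,765 s; 192,000 × 14,765 × 4 × 2 = 22,679,040,000 bytes.
Track B: 8,000 × 669 × 2 × 2 = 21,408,000 bytes.
Track C: 38 minutes = 2,280 s; 22,050 × 2,280 × 1 × 2 = 100,548,000 bytes.
Total = 22,800,996,000 bytes = 22.80 GB.

22.80 GB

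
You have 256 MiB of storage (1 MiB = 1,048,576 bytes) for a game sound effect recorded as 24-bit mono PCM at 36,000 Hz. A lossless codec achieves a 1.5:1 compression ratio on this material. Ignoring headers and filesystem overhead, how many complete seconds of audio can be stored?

3,728 seconds

Uncompressed byte rate = 36,000 × 3 × 1 = 108,000 bytes/s.
After 1.5:1 compression, effective rate ≈ 72000 bytes/s.
Capacity = 256 × 1,048,576 = 268,435,456 bytes.
268,435,456 / effective rate ≈ 3728.27 s → 3,728 seconds.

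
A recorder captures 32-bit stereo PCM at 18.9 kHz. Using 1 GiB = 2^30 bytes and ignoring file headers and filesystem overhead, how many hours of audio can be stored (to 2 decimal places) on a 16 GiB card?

31.56 hours

Uncompressed byte rate = 18,900 × 4 × 2 = 151,200 bytes/s.
Capacity = 16 × 1,073,741,824 = 17,179,869,184 bytes.
17,179,869,184 / 151,200 ≈ 113623.47 s → 31.56 hours.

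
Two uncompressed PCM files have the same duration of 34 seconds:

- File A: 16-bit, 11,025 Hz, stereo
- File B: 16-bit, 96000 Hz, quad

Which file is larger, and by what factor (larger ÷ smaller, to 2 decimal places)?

File A: 11,025 × 2 × 2 = 44,100 bytes/s.
File B: 96,000 × 2 × 4 = 768,000 bytes/s.
File B is larger; ratio = 26,112,000 / 1,499,400 = 17.41.

File B, by a factor of 17.41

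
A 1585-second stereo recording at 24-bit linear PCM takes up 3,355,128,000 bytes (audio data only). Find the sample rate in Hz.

352,800 Hz

Bytes = sample_rate × seconds × bytes_per_sample × channels.
sample_rate = 3,355,128,000 / (1,585 × 3 × 2) = 3,355,128,000 / 9,510 = 352,800 Hz.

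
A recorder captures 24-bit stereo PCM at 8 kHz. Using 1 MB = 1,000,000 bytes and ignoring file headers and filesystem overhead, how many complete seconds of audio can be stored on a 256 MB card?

Uncompressed byte rate = 8,000 × 3 × 2 = 48,000 bytes/s.
Capacity = 256 × 1,000,000 = 256,000,000 bytes.
256,000,000 / 48,000 ≈ 5333.33 s → 5,333 seconds.

5,333 seconds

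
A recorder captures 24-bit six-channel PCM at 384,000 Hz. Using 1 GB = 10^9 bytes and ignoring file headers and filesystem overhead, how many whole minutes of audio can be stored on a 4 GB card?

9 minutes

Uncompressed byte rate = 384,000 × 3 × 6 = 6,912,000 bytes/s.
Capacity = 4 × 1,000,000,000 = 4,000,000,000 bytes.
4,000,000,000 / 6,912,000 ≈ 578.7 s → 9 minutes.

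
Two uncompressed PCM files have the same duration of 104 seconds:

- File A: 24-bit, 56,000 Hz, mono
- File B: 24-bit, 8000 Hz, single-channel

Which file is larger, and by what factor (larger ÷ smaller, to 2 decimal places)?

File A: 56,000 × 3 × 1 = 168,000 bytes/s.
File B: 8,000 × 3 × 1 = 24,000 bytes/s.
File A is larger; ratio = 17,472,000 / 2,496,000 = 7.00.

File A, by a factor of 7.00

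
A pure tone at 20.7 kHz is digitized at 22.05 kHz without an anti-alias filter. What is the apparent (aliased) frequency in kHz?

1.35 kHz

Nyquist = 22,050/2 = 11,025 Hz; 20,700 Hz exceeds it.
Alias = |20,700 − 1×22,050| = |20,700 − 22,050| = 1,350 Hz = 1.35 kHz.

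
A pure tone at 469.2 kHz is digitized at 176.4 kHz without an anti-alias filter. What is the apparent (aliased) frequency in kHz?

60 kHz

Nyquist = 176,400/2 = 88,200 Hz; 469,200 Hz exceeds it.
Alias = |469,200 − 3×176,400| = |469,200 − 529,200| = 60,000 Hz = 60 kHz.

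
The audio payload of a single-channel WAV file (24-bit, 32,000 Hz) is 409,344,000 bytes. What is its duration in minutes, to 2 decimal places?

Byte rate = 32,000 × 3 × 1 = 96,000 bytes/s.
Duration = 409,344,000 / 96,000 = 4,264 s.
4,264 s / 60 = 71.07 minutes.

71.07 minutes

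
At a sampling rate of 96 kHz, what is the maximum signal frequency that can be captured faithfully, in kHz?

48 kHz

Nyquist frequency = sample rate / 2 = 96,000 / 2 = 48 kHz.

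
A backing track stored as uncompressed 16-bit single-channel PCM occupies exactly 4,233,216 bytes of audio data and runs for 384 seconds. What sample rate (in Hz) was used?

5,512 Hz

Bytes = sample_rate × seconds × bytes_per_sample × channels.
sample_rate = 4,233,216 / (384 × 2 × 1) = 4,233,216 / 768 = 5,512 Hz.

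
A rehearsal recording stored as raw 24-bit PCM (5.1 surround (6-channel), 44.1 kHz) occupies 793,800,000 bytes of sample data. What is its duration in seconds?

Byte rate = 44,100 × 3 × 6 = 793,800 bytes/s.
Duration = 793,800,000 / 793,800 = 1,000 s.

1,000 seconds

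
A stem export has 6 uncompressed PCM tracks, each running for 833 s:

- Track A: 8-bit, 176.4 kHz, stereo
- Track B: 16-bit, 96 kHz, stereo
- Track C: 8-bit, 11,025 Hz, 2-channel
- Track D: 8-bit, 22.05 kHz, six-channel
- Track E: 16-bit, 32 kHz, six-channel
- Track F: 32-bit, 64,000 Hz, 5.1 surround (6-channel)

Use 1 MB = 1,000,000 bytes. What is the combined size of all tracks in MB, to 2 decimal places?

2341.69 MB

Track A: 176,400 × 833 × 1 × 2 = 293,882,400 bytes.
Track B: 96,000 × 833 × 2 × 2 = 319,872,000 bytes.
Track C: 11,025 × 833 × 1 × 2 = 18,367,650 bytes.
Track D: 22,050 × 833 × 1 × 6 = 110,205,900 bytes.
Track E: 32,000 × 833 × 2 × 6 = 319,872,000 bytes.
Track F: 64,000 × 833 × 4 × 6 = 1,279,488,000 bytes.
Total = 2,341,687,950 bytes = 2341.69 MB.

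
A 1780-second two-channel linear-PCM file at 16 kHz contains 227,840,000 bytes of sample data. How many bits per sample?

Bytes per sample = 227,840,000 / (16,000 × 1,780 × 2) = 227,840,000 / 56,960,000 = 4.
Bit depth = 4 × 8 = 32 bits.

32 bits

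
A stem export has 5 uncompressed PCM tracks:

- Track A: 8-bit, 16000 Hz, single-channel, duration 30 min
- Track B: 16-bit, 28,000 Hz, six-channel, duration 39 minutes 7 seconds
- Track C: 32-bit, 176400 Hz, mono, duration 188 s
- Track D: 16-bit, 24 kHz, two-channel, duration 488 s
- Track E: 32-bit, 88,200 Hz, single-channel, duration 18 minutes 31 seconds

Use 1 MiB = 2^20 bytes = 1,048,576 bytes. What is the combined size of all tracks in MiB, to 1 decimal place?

1324.5 MiB

Track A: 30 min = 1,800 s; 16,000 × 1,800 × 1 × 1 = 28,800,000 bytes.
Track B: 39 minutes 7 seconds = 2,347 s; 28,000 × 2,347 × 2 × 6 = 788,592,000 bytes.
Track C: 176,400 × 188 × 4 × 1 = 132,652,800 bytes.
Track D: 24,000 × 488 × 2 × 2 = 46,848,000 bytes.
Track E: 18 minutes 31 seconds = 1,111 s; 88,200 × 1,111 × 4 × 1 = 391,960,800 bytes.
Total = 1,388,853,600 bytes = 1324.5 MiB.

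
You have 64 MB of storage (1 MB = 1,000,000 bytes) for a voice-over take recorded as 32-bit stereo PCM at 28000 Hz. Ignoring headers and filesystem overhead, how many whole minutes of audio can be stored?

Uncompressed byte rate = 28,000 × 4 × 2 = 224,000 bytes/s.
Capacity = 64 × 1,000,000 = 64,000,000 bytes.
64,000,000 / 224,000 ≈ 285.71 s → 4 minutes.

4 minutes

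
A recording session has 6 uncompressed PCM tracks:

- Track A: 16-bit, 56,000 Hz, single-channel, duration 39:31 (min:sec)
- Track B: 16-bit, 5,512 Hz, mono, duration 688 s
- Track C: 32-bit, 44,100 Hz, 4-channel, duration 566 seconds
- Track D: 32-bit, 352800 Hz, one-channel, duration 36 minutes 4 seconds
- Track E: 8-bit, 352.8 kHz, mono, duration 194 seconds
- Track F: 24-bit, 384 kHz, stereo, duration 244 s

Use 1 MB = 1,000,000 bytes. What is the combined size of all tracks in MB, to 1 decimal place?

4357.0 MB

Track A: 39:31 (min:sec) = 2,371 s; 56,000 × 2,371 × 2 × 1 = 265,552,000 bytes.
Track B: 5,512 × 688 × 2 × 1 = 7,584,512 bytes.
Track C: 44,100 × 566 × 4 × 4 = 399,369,600 bytes.
Track D: 36 minutes 4 seconds = 2,164 s; 352,800 × 2,164 × 4 × 1 = 3,053,836,800 bytes.
Track E: 352,800 × 194 × 1 × 1 = 68,443,200 bytes.
Track F: 384,000 × 244 × 3 × 2 = 562,176,000 bytes.
Total = 4,356,962,112 bytes = 4357.0 MB.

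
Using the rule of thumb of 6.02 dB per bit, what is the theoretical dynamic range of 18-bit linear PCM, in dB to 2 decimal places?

18 × 6.02 = 108.36 dB.

108.36 dB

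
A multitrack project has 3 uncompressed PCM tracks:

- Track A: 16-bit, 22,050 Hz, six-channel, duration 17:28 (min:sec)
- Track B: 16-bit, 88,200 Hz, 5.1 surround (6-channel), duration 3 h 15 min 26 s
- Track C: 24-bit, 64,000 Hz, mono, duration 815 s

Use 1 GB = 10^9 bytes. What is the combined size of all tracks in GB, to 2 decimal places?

Track A: 17:28 (min:sec) = 1,048 s; 22,050 × 1,048 × 2 × 6 = 277,300,800 bytes.
Track B: 3 h 15 min 26 s = 11,726 s; 88,200 × 11,726 × 2 × 6 = 12,410,798,400 bytes.
Track C: 64,000 × 815 × 3 × 1 = 156,480,000 bytes.
Total = 12,844,579,200 bytes = 12.84 GB.

12.84 GB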